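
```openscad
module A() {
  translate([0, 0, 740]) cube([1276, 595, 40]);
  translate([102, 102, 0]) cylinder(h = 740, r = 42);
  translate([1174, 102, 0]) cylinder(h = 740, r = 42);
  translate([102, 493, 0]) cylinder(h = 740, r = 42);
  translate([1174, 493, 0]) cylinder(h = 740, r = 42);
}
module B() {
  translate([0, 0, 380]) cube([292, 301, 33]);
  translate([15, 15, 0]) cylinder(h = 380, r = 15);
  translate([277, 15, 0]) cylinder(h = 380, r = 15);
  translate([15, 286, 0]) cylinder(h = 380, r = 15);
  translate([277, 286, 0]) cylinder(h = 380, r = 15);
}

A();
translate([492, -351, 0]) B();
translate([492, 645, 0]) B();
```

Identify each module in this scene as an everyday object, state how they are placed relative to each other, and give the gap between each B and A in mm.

A is a table. B is a stool. Two stools sit around the table at the −y, +y sides. The gap between each stool and the table is 50 mm.

Each stool's nearest face is 50 mm from the table's bounding box.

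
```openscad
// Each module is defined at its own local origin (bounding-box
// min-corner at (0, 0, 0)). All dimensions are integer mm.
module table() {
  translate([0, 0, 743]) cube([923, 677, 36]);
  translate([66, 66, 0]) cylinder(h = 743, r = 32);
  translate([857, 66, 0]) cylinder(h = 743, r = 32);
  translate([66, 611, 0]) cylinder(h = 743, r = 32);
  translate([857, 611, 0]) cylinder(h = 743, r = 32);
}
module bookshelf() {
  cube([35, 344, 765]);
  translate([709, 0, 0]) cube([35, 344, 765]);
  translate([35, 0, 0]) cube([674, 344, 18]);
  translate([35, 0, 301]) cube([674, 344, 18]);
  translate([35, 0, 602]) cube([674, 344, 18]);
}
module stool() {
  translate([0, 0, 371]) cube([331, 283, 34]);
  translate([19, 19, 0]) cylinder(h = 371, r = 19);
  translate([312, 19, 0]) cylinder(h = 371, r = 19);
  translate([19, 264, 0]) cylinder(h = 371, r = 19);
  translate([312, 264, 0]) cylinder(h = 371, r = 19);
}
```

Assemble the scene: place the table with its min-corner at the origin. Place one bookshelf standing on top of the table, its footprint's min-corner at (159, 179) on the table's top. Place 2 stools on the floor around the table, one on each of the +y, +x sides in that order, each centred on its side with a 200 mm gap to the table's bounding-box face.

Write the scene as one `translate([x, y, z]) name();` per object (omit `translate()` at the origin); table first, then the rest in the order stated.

table();
translate([159, 179, 779]) bookshelf();
translate([296, 877, 0]) stool();
translate([1123, 197, 0]) stool();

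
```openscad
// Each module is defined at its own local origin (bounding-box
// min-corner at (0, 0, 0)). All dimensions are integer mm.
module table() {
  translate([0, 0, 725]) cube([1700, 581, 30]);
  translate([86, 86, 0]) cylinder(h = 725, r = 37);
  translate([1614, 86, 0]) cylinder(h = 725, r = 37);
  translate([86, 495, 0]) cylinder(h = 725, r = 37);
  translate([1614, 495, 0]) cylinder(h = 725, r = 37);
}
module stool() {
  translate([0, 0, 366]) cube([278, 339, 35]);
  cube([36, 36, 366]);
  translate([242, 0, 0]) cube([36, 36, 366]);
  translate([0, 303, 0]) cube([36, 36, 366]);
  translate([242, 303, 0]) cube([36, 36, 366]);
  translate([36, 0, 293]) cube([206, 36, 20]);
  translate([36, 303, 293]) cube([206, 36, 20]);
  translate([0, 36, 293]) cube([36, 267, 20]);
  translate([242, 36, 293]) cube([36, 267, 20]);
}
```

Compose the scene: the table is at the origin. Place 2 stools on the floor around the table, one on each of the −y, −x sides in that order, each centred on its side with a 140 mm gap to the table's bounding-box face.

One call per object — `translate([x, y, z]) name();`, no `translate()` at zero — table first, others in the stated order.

table();
translate([711, -479, 0]) stool();
translate([-418, 121, 0]) stool();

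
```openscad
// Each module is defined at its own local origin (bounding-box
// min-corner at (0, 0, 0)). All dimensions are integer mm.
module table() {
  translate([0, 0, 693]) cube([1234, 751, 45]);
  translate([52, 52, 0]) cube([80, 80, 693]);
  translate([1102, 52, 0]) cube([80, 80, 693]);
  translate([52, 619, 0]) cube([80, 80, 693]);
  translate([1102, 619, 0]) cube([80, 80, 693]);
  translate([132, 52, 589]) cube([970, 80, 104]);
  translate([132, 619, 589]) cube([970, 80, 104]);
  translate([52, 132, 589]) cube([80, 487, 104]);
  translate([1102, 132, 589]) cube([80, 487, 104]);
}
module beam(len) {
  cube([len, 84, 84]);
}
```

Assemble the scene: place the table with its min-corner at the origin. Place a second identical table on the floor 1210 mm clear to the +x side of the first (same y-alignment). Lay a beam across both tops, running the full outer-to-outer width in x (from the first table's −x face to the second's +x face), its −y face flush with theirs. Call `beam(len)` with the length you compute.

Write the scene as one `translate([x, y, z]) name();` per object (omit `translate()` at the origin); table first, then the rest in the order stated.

table();
translate([2444, 0, 0]) table();
translate([0, 0, 738]) beam(3678);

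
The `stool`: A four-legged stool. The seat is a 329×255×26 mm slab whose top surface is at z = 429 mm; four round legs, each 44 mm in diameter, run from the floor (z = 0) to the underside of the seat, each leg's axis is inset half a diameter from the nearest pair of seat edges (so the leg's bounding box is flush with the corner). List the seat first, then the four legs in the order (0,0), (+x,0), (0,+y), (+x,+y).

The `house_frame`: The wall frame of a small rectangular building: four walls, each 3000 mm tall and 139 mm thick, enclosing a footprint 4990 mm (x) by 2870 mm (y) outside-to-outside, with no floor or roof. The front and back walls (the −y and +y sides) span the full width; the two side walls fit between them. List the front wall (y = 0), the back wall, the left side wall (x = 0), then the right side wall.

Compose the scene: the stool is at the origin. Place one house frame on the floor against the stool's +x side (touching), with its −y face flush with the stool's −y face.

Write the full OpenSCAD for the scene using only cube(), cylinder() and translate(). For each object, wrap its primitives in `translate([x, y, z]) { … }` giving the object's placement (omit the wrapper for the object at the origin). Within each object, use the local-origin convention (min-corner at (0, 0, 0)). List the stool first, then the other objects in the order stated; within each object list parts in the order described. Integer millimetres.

translate([0, 0, 403]) cube([329, 255, 26]);
translate([22, 22, 0]) cylinder(h = 403, r = 22);
translate([307, 22, 0]) cylinder(h = 403, r = 22);
translate([22, 233, 0]) cylinder(h = 403, r = 22);
translate([307, 233, 0]) cylinder(h = 403, r = 22);
translate([329, 0, 0]) {
  cube([4990, 139, 3000]);
  translate([0, 2731, 0]) cube([4990, 139, 3000]);
  translate([0, 139, 0]) cube([139, 2592, 3000]);
  translate([4851, 139, 0]) cube([139, 2592, 3000]);
}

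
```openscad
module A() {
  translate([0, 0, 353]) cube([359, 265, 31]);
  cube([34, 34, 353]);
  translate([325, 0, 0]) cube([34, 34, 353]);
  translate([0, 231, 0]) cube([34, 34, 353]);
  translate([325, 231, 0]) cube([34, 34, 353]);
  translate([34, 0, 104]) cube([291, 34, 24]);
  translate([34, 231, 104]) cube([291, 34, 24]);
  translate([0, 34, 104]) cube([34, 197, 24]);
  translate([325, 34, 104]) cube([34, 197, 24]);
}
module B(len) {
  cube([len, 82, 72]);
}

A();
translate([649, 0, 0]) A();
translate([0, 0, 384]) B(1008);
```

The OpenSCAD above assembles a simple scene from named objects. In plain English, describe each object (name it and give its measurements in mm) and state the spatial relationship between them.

A is a four-legged stool. The seat is a 359×265×31 mm slab whose top surface is at z = 384 mm; four square legs, each 34×34 mm in cross-section, run from the floor (z = 0) to the underside of the seat, each flush with a corner of the seat. Four stretchers, 34 mm wide and 24 mm tall, connect adjacent legs with their undersides at z = 104 mm, each running between the inner faces of the legs it joins and aligned with the legs' outer faces on the other axis.

B is a rectangular beam 1008 mm long (x), 82 mm deep (y), 72 mm thick (z).

The beam spans the tops of two stools placed 290 mm apart, resting at z = 384 mm.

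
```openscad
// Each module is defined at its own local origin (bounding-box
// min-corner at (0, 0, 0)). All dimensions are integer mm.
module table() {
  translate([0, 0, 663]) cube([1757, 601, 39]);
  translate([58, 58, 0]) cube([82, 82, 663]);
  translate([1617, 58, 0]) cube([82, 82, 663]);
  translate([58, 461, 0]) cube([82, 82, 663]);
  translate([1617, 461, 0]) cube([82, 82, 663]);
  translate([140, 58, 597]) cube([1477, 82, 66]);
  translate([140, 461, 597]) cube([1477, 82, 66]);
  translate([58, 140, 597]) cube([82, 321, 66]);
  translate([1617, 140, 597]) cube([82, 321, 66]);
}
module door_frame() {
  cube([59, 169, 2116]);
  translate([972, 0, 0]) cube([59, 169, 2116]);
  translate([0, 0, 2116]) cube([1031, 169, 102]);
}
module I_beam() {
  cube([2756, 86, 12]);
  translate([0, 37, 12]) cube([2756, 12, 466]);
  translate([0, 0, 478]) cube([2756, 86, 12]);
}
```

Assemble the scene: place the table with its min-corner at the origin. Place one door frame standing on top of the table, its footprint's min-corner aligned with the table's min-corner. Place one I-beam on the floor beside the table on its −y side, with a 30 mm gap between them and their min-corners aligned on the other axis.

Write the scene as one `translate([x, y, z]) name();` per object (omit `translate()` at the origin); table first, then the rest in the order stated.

table();
translate([0, 0, 702]) door_frame();
translate([0, -116, 0]) I_beam();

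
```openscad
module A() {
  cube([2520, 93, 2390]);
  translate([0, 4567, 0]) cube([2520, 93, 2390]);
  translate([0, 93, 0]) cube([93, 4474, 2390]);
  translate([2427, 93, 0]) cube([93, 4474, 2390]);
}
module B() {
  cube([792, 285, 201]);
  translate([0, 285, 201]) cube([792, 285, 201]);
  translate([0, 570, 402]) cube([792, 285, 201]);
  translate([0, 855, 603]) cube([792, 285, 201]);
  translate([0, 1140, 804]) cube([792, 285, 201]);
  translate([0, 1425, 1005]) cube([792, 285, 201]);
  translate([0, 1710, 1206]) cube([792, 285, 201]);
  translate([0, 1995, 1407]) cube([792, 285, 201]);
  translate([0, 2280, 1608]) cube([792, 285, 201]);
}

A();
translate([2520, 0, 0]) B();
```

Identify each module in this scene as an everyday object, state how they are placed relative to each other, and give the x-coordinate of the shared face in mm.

The house frame's +x face and the staircase's −x face are both at x = 2520 mm.

A is a house frame. B is a staircase. The staircase is against the house frame's +x side, with their −y faces flush. The x-coordinate of the shared face is 2520 mm.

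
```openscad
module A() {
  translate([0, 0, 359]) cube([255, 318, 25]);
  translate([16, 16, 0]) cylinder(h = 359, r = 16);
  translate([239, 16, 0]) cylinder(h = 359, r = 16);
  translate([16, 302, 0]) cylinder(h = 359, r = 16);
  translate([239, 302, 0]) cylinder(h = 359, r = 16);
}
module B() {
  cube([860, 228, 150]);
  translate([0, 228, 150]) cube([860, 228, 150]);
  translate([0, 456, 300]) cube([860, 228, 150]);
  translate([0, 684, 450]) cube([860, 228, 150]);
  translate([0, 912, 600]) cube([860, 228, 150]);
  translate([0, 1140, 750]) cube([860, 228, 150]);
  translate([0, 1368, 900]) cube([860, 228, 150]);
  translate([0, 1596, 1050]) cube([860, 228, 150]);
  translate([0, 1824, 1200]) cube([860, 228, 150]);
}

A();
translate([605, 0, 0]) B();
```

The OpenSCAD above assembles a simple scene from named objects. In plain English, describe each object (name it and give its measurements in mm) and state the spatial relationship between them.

A is a simple wooden stool: a rectangular seat 255 mm (x) by 318 mm (y), 25 mm thick, top face at z = 384 mm, on four round legs, each 32 mm in diameter. The legs rest on z = 0, each leg's axis is inset half a diameter from the nearest pair of seat edges (so the leg's bounding box is flush with the corner).

B is a straight staircase of 9 solid steps. Each step is 860 mm wide (x), 228 mm deep (y, the going) and 150 mm tall (the rise). The first step rests on the floor; each subsequent step sits one going further in +y and one rise higher in +z, directly behind and above the previous step with no overlap.

The staircase is on the floor beside the stool on its +x side.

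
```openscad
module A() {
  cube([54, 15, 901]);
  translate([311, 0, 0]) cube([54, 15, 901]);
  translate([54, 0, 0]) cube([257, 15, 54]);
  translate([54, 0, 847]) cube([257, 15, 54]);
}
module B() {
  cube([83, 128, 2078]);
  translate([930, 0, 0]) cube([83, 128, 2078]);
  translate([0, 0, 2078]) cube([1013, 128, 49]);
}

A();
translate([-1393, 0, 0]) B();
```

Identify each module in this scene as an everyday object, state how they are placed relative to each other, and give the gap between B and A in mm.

A is a picture frame. B is a door frame. The door frame is on the floor beside the picture frame on its −x side. The gap between the door frame and the picture frame is 380 mm.

The door frame's nearest face is 380 mm from the picture frame's −x face.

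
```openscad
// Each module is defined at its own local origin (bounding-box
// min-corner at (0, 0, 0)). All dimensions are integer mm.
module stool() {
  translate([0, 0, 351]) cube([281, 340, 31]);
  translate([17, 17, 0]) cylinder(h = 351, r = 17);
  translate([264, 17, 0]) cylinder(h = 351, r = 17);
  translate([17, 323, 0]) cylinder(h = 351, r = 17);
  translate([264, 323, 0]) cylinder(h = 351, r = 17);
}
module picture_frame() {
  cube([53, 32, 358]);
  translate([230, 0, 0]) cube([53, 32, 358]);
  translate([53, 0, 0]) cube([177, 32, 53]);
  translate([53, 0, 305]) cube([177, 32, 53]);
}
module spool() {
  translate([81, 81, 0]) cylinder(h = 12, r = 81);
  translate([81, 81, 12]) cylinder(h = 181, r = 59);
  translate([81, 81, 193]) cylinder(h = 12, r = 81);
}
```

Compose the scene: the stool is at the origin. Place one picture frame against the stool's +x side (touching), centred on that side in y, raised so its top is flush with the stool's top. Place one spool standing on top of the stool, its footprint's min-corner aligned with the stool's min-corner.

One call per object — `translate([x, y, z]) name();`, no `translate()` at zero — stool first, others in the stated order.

stool();
translate([281, 154, 24]) picture_frame();
translate([0, 0, 382]) spool();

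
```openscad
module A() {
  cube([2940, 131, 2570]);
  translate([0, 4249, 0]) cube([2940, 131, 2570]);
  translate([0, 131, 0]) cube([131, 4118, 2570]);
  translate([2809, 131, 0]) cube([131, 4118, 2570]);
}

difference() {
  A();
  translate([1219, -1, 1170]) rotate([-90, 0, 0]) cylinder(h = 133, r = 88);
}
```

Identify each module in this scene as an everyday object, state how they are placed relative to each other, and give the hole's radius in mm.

The subtracted cylinder has r = 88 mm.

A is a house frame. The house frame has a circular hole through its front wall. The hole's radius is 88 mm.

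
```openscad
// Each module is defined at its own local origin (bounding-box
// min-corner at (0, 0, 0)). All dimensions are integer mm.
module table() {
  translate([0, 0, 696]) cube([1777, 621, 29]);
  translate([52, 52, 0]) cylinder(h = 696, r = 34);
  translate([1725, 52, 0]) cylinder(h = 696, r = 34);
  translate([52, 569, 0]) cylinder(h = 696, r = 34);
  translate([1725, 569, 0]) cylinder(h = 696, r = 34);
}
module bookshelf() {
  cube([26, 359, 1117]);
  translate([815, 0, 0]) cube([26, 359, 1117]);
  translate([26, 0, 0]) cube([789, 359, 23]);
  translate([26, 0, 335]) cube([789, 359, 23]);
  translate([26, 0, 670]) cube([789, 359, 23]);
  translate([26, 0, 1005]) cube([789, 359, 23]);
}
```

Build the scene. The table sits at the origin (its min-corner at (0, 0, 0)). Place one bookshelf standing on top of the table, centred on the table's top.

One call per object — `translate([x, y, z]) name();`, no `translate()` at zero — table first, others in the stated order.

table();
translate([468, 131, 725]) bookshelf();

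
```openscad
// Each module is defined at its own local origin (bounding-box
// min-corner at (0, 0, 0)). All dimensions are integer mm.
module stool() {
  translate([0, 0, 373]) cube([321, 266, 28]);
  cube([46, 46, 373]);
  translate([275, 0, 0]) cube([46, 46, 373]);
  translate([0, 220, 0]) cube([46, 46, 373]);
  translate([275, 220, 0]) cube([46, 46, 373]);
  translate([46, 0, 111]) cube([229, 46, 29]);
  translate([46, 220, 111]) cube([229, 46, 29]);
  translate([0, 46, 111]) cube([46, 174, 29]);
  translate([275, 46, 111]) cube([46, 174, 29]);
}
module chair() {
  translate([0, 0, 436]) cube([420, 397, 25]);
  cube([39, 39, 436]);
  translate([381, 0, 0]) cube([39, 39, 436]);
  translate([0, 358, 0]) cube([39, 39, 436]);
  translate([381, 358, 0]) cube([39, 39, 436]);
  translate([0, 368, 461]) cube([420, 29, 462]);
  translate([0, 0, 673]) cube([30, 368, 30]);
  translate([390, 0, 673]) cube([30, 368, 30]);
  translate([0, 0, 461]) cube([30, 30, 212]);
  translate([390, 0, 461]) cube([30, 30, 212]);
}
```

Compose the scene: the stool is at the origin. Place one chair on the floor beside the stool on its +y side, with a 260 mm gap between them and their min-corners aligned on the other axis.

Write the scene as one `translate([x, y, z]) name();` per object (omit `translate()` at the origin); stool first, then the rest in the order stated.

stool();
translate([0, 526, 0]) chair();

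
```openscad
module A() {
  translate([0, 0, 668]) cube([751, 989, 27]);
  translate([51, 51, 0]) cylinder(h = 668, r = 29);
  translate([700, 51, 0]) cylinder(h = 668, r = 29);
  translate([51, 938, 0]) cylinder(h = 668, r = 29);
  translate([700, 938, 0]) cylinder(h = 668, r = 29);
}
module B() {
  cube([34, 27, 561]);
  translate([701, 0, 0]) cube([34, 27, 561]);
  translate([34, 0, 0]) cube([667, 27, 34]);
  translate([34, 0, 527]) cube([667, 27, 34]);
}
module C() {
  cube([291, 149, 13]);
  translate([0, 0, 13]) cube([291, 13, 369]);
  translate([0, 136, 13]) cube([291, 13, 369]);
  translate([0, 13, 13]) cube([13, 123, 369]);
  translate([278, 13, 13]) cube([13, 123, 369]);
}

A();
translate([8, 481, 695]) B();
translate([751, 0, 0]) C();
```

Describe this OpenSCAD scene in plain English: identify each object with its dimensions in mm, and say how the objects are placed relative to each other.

A is a table: top 751 mm (x) × 989 mm (y), 27 mm thick, upper face at z = 695 mm, on four round legs of 58 mm diameter, each leg's bounding box inset 22 mm from the nearest pair of top edges, running from z = 0 to the bottom of the top.

B is a picture frame with a 667×493 mm rectangular opening (x by z) and a uniform 34 mm border on every side. Frame depth is 27 mm along y. It is built from two vertical stiles running the full outside height and two horizontal rails spanning the gap between the stiles.

C is an open-topped rectangular box: outside dimensions 291×149×382 mm, with a uniform wall and base thickness of 13 mm. The base is a full 291×149 slab on the floor; four walls sit on top of the base. The front and back walls (the −y and +y sides) span the full width; the two side walls fit between them.

The picture frame is on top of the table, centred. The open box is against the table's +x side, with their −y faces flush.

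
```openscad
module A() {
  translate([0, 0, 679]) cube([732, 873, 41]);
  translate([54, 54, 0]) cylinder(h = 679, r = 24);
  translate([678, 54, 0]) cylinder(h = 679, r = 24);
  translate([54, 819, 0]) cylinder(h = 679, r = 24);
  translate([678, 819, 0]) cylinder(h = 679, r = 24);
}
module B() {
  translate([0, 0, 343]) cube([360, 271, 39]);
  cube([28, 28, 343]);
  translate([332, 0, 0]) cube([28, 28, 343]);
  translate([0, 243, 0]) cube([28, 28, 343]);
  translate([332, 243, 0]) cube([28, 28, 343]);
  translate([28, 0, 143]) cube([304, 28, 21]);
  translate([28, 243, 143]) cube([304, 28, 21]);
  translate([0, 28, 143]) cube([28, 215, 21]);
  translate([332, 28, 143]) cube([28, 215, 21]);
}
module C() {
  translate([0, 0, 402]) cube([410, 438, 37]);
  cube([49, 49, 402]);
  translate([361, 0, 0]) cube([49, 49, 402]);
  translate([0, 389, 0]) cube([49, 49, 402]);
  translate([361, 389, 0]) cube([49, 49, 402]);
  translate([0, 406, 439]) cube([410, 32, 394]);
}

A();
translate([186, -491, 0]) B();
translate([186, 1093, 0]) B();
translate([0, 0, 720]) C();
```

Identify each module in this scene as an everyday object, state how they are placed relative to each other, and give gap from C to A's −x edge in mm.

The chair's min-x is at 0; the table's min-x is 0; gap = 0 mm.

A is a table. B is a stool. C is a chair. Two stools sit around the table at the −y, +y sides. The chair is on top of the table. The gap from the chair to the table's −x edge is 0 mm.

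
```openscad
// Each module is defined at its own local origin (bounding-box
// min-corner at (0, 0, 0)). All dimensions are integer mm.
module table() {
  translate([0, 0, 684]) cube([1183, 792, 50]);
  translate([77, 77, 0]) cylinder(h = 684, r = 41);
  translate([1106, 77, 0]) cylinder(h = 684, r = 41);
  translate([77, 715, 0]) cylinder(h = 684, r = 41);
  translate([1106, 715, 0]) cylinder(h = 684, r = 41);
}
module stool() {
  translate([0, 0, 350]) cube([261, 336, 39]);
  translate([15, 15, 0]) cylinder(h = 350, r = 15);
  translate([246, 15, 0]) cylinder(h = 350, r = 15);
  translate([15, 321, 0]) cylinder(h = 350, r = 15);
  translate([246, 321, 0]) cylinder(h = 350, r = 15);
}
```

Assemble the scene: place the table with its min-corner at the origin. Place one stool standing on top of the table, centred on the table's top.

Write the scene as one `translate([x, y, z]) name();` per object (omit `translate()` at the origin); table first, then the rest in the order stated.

table();
translate([461, 228, 734]) stool();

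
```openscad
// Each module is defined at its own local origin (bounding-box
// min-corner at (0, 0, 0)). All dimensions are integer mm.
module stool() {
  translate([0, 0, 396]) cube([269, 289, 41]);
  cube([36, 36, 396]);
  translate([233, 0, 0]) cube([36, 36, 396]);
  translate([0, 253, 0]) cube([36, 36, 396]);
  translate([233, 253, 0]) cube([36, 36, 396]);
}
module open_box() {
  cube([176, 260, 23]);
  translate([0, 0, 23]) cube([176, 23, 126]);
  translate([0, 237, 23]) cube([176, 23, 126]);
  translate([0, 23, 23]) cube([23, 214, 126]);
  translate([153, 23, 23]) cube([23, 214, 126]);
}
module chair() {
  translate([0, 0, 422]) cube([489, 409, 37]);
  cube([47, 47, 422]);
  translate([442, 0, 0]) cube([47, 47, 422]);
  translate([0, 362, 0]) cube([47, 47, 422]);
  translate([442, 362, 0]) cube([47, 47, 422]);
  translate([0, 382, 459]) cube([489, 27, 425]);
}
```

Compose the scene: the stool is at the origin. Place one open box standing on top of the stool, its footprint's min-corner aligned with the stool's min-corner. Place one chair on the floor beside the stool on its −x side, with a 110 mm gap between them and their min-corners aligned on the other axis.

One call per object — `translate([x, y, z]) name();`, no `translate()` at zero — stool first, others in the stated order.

stool();
translate([0, 0, 437]) open_box();
translate([-599, 0, 0]) chair();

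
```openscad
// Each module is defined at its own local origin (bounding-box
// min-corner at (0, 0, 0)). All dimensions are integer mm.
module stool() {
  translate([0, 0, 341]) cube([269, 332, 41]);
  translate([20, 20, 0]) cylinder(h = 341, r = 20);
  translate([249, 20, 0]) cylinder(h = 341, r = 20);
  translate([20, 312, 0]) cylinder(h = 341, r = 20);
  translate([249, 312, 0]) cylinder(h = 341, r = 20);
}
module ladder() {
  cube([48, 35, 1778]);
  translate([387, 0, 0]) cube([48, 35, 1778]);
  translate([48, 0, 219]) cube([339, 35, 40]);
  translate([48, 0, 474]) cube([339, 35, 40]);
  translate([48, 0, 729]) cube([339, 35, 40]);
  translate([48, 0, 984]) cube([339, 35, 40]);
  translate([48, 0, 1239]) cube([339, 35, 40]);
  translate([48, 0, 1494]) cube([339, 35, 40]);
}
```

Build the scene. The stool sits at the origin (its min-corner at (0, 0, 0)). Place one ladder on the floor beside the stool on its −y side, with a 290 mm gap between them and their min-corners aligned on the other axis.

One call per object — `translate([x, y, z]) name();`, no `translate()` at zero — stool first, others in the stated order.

stool();
translate([0, -325, 0]) ladder();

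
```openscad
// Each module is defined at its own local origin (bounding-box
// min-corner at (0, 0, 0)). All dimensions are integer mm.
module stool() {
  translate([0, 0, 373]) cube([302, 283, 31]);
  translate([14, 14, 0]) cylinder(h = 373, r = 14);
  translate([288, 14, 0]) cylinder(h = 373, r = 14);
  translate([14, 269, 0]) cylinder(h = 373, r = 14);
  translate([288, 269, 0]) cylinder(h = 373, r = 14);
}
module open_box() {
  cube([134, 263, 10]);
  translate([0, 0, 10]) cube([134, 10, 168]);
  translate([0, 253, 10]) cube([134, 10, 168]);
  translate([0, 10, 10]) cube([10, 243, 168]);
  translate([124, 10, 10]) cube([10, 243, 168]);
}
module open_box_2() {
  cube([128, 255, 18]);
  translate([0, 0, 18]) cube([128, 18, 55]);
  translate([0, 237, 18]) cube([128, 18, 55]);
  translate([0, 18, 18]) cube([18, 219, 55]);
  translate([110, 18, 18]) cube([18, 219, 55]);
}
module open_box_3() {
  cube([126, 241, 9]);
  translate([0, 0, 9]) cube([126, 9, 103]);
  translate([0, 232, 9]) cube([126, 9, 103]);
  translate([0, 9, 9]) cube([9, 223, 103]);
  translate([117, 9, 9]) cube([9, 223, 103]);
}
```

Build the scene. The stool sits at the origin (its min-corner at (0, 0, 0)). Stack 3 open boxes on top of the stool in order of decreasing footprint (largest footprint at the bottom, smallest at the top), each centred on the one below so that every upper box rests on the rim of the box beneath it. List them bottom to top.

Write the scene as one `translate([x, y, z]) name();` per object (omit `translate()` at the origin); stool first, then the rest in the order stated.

stool();
translate([84, 10, 404]) open_box();
translate([87, 14, 582]) open_box_2();
translate([88, 21, 655]) open_box_3();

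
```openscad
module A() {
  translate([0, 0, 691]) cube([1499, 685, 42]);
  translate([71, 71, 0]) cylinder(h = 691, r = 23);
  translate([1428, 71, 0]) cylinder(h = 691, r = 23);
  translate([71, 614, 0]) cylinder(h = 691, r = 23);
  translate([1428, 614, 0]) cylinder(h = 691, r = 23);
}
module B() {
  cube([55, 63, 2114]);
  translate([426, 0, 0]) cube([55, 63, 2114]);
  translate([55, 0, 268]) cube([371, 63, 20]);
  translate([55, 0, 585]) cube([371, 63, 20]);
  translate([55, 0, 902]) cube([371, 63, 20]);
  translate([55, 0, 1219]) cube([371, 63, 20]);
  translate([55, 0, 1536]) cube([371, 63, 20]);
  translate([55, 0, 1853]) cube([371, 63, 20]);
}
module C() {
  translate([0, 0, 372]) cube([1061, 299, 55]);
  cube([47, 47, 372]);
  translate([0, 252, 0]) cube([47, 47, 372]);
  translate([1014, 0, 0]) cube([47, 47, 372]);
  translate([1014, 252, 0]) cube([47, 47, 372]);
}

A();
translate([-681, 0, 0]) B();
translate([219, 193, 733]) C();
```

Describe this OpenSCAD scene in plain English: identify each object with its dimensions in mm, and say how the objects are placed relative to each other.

A is a table: top 1499 mm (x) × 685 mm (y), 42 mm thick, upper face at z = 733 mm, on four round legs of 46 mm diameter, each leg's bounding box inset 48 mm from the nearest pair of top edges, running from z = 0 to the bottom of the top.

B is a straight ladder. Two 55×63 mm vertical rails, 2114 mm tall, stand 481 mm apart (outside-to-outside) with their front faces coplanar on the −y side. 6 rungs, each 63 mm deep and 20 mm tall, span between the inner faces of the rails, front faces flush with the rails. The lowest rung's underside is at z = 268 mm and rungs are spaced 317 mm apart (underside to underside).

C is a long wooden bench with a 1061 mm (x) × 299 mm (y) seat, 55 mm thick, its top surface 427 mm above the floor. Four 47 mm square legs at the seat corners, flush with the edges, run from z = 0 to the seat underside.

The ladder is on the floor beside the table on its −x side. The bench is on top of the table, centred.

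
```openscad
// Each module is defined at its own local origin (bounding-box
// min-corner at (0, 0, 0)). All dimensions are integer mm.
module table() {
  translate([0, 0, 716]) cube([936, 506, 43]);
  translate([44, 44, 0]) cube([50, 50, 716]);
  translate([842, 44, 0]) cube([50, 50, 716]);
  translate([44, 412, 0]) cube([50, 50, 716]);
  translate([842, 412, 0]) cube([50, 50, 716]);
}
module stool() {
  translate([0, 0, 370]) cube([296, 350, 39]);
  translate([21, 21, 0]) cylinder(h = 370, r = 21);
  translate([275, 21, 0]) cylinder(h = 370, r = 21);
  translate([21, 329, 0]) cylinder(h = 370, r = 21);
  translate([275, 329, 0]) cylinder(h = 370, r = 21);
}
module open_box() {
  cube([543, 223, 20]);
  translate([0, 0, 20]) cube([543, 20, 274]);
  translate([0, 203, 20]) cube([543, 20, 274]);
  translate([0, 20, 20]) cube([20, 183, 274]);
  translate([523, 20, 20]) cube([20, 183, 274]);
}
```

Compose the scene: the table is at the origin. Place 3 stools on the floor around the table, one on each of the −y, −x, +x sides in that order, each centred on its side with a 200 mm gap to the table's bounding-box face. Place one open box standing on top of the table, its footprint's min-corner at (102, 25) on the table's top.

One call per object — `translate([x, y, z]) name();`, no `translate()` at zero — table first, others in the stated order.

table();
translate([320, -550, 0]) stool();
translate([-496, 78, 0]) stool();
translate([1136, 78, 0]) stool();
translate([102, 25, 759]) open_box();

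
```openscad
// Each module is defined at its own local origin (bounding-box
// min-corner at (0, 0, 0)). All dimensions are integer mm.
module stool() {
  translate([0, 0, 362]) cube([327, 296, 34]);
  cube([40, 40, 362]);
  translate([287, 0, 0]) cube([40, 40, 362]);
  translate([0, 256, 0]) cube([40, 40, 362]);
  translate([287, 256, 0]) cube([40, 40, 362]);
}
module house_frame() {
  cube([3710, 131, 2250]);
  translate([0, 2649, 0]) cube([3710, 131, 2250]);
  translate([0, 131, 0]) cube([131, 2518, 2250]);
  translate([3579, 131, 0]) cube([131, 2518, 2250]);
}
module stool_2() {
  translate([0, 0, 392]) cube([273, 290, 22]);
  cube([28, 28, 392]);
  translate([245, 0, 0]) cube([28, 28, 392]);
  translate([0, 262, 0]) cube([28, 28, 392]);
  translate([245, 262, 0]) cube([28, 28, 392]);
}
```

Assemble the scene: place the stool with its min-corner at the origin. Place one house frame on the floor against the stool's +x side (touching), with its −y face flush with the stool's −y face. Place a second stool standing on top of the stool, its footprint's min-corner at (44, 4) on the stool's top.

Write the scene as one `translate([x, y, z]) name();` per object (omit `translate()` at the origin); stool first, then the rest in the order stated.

stool();
translate([327, 0, 0]) house_frame();
translate([44, 4, 396]) stool_2();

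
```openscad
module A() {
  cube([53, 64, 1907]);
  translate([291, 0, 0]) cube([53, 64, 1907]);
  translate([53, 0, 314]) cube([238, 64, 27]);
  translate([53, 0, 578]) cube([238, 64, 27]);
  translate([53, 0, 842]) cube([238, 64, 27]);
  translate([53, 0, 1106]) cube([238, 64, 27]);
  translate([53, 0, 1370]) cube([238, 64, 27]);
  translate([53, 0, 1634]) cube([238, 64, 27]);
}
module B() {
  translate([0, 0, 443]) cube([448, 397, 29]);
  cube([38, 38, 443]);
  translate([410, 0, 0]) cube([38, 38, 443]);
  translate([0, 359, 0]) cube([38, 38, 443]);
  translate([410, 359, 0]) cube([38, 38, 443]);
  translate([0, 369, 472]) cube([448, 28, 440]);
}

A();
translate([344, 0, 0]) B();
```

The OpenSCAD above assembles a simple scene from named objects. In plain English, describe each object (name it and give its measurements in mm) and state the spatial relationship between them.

A is a wooden ladder with two side rails of 53×64 mm section and 1907 mm height, set 344 mm apart overall. Between them run 6 rectangular rungs (64 mm deep, 27 mm thick), front faces flush with the rails' −y face. The bottom of the first rung is 314 mm above the floor and each subsequent rung is 264 mm higher than the one below.

B is a chair: 448×397 mm seat, 29 mm thick, top at z = 472 mm, on four 38 mm square corner legs flush with the seat edges. A 28 mm thick backrest slab spans the full seat width, extending 440 mm above the seat top, its back face flush with the seat's +y edge.

The chair is against the ladder's +x side, with their −y faces flush.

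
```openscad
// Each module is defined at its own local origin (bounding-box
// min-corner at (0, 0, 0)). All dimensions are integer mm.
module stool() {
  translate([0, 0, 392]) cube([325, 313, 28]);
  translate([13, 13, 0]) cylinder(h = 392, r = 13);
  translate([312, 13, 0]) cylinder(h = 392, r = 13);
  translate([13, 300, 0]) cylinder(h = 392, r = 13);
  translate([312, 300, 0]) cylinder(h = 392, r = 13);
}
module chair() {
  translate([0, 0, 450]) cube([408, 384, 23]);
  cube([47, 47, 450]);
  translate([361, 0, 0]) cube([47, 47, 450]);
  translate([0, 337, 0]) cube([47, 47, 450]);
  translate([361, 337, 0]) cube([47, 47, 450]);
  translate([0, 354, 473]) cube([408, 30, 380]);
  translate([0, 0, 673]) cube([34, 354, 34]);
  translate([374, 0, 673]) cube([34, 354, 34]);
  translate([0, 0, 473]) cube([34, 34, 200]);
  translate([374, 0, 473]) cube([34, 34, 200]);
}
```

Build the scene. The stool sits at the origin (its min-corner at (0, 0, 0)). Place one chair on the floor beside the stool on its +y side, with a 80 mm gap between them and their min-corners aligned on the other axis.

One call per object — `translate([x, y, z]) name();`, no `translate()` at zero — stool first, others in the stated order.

stool();
translate([0, 393, 0]) chair();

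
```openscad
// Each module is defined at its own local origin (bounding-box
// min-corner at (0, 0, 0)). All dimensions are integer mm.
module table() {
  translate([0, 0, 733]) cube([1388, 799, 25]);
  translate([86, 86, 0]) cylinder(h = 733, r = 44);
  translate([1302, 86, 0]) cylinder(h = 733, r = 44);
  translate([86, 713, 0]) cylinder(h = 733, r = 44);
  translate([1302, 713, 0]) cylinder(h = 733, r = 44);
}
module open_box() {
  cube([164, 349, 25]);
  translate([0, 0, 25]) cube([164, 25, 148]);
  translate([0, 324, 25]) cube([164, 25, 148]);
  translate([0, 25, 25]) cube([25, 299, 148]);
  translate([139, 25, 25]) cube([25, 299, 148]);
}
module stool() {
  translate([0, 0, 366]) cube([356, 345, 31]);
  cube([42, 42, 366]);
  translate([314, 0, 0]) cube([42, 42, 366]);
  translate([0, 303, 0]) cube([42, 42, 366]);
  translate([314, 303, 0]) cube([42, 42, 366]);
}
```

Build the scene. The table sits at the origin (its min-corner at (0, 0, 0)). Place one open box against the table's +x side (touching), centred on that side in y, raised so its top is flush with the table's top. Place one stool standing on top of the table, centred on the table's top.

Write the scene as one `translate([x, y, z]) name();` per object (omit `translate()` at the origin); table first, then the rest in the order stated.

table();
translate([1388, 225, 585]) open_box();
translate([516, 227, 758]) stool();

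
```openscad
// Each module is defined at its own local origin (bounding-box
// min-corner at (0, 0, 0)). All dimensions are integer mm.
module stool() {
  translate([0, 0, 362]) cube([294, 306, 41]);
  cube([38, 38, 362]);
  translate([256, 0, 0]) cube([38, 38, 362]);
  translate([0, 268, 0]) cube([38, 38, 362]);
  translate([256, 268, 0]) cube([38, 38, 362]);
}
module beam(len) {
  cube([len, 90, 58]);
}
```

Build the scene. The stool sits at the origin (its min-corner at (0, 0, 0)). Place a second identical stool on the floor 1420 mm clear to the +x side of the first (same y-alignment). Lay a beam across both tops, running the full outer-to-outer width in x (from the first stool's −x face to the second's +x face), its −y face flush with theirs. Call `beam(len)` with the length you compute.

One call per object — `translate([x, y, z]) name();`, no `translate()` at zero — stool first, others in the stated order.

stool();
translate([1714, 0, 0]) stool();
translate([0, 0, 403]) beam(2008);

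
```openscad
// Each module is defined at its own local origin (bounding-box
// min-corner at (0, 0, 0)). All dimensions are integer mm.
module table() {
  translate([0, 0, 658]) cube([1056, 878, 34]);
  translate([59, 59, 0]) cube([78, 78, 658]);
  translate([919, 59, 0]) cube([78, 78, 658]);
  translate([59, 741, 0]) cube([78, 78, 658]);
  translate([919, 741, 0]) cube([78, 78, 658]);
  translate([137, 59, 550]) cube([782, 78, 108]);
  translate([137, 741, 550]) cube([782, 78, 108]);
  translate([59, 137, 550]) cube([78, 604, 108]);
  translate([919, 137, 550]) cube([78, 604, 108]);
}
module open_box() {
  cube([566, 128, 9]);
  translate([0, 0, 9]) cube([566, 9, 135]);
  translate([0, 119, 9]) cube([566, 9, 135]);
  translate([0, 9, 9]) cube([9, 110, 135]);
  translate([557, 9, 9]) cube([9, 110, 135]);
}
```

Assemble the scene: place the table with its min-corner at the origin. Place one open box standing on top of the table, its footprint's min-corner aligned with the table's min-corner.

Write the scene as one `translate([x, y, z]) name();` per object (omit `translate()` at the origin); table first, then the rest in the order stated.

table();
translate([0, 0, 692]) open_box();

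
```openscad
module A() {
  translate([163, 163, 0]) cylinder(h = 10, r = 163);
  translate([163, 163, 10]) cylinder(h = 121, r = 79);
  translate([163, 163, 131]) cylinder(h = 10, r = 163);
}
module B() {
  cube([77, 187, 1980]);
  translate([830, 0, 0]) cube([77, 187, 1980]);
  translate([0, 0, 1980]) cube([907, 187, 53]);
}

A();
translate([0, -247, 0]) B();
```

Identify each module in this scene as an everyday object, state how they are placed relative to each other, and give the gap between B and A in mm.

A is a spool. B is a door frame. The door frame is on the floor beside the spool on its −y side. The gap between the door frame and the spool is 60 mm.

The door frame's nearest face is 60 mm from the spool's −y face.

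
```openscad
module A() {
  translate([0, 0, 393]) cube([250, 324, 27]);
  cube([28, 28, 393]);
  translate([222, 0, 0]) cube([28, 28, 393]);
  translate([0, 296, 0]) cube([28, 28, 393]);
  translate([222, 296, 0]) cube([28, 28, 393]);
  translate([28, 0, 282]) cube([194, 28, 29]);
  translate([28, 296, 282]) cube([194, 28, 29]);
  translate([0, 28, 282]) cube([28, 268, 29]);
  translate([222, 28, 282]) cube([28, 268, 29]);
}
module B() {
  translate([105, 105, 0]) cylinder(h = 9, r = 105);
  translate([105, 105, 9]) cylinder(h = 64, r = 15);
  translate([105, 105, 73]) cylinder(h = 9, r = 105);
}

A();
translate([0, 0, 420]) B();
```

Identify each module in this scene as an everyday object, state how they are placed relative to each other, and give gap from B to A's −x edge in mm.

A is a stool. B is a spool. The spool is on top of the stool. The gap from the spool to the stool's −x edge is 0 mm.

The spool's min-x is at 0; the stool's min-x is 0; gap = 0 mm.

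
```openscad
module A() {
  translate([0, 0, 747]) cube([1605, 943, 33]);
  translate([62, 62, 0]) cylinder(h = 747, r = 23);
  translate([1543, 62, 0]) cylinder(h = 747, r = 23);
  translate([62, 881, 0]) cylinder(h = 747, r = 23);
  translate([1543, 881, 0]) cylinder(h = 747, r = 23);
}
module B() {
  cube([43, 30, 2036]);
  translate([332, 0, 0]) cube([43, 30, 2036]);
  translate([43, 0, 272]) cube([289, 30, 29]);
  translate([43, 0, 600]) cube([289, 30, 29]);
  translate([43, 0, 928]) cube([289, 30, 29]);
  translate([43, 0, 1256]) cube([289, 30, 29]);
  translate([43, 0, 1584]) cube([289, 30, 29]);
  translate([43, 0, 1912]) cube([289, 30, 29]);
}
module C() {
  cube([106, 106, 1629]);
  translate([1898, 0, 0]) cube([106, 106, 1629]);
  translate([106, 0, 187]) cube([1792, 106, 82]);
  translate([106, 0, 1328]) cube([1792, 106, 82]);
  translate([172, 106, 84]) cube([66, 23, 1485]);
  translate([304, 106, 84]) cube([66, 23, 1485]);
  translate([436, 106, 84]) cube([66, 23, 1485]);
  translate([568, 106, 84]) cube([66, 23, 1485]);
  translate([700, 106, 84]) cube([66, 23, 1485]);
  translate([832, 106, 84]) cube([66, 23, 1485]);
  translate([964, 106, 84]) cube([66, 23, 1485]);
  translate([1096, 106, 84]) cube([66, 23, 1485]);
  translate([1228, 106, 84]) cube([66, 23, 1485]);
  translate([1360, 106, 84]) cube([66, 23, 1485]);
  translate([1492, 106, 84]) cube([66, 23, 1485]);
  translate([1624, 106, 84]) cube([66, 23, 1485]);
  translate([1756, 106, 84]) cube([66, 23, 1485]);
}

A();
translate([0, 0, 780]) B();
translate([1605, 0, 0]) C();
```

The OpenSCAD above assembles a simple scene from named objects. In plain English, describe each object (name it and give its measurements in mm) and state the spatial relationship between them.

A is a table: top 1605 mm (x) × 943 mm (y), 33 mm thick, upper face at z = 780 mm, on four round legs of 46 mm diameter, each leg's bounding box inset 39 mm from the nearest pair of top edges, running from z = 0 to the bottom of the top.

B is a wooden ladder with two side rails of 43×30 mm section and 2036 mm height, set 375 mm apart overall. Between them run 6 rectangular rungs (30 mm deep, 29 mm thick), front faces flush with the rails' −y face. The bottom of the first rung is 272 mm above the floor and each subsequent rung is 328 mm higher than the one below.

C is a fence section. Two 106×106 mm posts, 1629 mm tall, stand on the floor with a clear span of 1792 mm between their inner faces. Two horizontal rails of 106×82 mm section span the gap between the posts with their undersides at z = 187 mm and z = 1328 mm, flush with the posts' −y face. 13 pickets, each 66 mm wide, 23 mm thick and 1485 mm tall, are fixed to the +y face of the rails with their bottoms at z = 84 mm, evenly spaced across the span with equal gaps (rounded down to the nearest mm) at the −x end and between each pair — any rounding remainder accumulates at the +x end.

The ladder is on top of the table. The fence section is against the table's +x side, with their −y faces flush.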